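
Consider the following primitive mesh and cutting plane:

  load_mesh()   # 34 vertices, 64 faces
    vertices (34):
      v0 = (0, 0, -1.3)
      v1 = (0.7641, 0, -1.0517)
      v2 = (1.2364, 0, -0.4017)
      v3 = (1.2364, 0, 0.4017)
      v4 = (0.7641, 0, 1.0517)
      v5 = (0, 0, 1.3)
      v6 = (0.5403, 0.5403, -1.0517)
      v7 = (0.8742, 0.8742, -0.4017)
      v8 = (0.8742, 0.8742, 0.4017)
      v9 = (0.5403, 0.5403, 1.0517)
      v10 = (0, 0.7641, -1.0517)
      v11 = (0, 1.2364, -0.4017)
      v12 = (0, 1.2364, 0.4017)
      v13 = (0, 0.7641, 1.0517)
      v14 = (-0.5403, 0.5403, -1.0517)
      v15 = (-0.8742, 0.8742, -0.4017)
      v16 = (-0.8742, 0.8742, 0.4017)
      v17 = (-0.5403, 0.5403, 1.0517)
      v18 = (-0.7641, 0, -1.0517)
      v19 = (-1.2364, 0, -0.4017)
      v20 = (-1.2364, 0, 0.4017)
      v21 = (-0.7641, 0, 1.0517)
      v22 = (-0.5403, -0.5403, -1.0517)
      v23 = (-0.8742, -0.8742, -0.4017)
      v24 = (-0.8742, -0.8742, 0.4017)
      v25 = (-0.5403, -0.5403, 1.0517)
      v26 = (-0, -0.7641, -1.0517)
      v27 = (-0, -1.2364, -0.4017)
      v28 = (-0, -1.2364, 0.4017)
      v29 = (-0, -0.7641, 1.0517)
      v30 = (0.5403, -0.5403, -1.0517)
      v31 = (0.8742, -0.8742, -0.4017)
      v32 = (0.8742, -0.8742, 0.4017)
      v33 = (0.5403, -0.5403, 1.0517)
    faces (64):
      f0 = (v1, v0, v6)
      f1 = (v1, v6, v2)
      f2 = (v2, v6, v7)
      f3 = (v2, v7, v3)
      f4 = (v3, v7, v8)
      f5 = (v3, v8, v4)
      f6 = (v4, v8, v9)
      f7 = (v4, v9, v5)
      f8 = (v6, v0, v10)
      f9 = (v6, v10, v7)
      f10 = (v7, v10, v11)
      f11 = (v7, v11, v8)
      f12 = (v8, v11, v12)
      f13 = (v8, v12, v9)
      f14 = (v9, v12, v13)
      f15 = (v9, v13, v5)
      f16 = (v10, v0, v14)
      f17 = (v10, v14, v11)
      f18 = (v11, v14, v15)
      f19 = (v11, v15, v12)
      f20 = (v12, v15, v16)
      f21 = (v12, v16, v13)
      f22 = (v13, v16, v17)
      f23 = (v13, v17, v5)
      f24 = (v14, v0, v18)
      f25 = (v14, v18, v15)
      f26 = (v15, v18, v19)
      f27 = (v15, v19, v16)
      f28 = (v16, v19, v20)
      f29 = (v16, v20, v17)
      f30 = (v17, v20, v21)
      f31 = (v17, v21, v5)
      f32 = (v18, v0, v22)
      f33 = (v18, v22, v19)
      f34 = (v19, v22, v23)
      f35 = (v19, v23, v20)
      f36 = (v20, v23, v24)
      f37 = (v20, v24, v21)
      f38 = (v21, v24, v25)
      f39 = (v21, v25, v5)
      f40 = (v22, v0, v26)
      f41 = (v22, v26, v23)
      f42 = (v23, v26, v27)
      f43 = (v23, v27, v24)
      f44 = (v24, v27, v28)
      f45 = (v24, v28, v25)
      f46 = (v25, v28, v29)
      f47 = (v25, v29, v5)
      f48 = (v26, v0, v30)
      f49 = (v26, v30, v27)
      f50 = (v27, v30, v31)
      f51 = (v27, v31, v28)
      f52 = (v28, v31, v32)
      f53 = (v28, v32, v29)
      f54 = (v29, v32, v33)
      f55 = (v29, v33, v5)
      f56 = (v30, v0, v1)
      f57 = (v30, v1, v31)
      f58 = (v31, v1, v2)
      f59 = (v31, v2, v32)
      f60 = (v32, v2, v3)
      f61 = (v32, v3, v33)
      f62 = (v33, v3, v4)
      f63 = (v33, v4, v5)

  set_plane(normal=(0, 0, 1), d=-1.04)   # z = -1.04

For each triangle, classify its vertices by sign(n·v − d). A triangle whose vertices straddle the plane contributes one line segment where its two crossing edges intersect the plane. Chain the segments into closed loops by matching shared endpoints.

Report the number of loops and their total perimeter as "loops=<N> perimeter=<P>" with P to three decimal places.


Straddling triangles (16 of 64):
  (v1,v6,v2) [--+] → (0.55283, 0.530575, -1.04)–(0.772601, 0, -1.04)  len=0.5743
  (v2,v6,v7) [+-+] → (0.55283, 0.530575, -1.04)–(0.54631, 0.54631, -1.04)  len=0.0170
  (v6,v10,v7) [--+] → (0.0157356, 0.766082, -1.04)–(0.54631, 0.54631, -1.04)  len=0.5743
  (v7,v10,v11) [+-+] → (0.0157356, 0.766082, -1.04)–(0, 0.772601, -1.04)  len=0.0170
  (v10,v14,v11) [--+] → (-0.530575, 0.55283, -1.04)–(0, 0.772601, -1.04)  len=0.5743
  (v11,v14,v15) [+-+] → (-0.530575, 0.55283, -1.04)–(-0.54631, 0.54631, -1.04)  len=0.0170
  (v14,v18,v15) [--+] → (-0.766082, 0.0157356, -1.04)–(-0.54631, 0.54631, -1.04)  len=0.5743
  (v15,v18,v19) [+-+] → (-0.766082, 0.0157356, -1.04)–(-0.772601, 0, -1.04)  len=0.0170
  (v18,v22,v19) [--+] → (-0.55283, -0.530575, -1.04)–(-0.772601, 0, -1.04)  len=0.5743
  (v19,v22,v23) [+-+] → (-0.55283, -0.530575, -1.04)–(-0.54631, -0.54631, -1.04)  len=0.0170
  (v22,v26,v23) [--+] → (-0.0157356, -0.766082, -1.04)–(-0.54631, -0.54631, -1.04)  len=0.5743
  (v23,v26,v27) [+-+] → (-0.0157356, -0.766082, -1.04)–(0, -0.772601, -1.04)  len=0.0170
  (v26,v30,v27) [--+] → (0.530575, -0.55283, -1.04)–(0, -0.772601, -1.04)  len=0.5743
  (v27,v30,v31) [+-+] → (0.530575, -0.55283, -1.04)–(0.54631, -0.54631, -1.04)  len=0.0170
  (v30,v1,v31) [--+] → (0.766082, -0.0157356, -1.04)–(0.54631, -0.54631, -1.04)  len=0.5743
  (v31,v1,v2) [+-+] → (0.766082, -0.0157356, -1.04)–(0.772601, 0, -1.04)  len=0.0170

Chained into 1 loop(s):
  loop 1: 16 segments, perimeter = 4.7306
Total perimeter = 4.731

loops=1 perimeter=4.731


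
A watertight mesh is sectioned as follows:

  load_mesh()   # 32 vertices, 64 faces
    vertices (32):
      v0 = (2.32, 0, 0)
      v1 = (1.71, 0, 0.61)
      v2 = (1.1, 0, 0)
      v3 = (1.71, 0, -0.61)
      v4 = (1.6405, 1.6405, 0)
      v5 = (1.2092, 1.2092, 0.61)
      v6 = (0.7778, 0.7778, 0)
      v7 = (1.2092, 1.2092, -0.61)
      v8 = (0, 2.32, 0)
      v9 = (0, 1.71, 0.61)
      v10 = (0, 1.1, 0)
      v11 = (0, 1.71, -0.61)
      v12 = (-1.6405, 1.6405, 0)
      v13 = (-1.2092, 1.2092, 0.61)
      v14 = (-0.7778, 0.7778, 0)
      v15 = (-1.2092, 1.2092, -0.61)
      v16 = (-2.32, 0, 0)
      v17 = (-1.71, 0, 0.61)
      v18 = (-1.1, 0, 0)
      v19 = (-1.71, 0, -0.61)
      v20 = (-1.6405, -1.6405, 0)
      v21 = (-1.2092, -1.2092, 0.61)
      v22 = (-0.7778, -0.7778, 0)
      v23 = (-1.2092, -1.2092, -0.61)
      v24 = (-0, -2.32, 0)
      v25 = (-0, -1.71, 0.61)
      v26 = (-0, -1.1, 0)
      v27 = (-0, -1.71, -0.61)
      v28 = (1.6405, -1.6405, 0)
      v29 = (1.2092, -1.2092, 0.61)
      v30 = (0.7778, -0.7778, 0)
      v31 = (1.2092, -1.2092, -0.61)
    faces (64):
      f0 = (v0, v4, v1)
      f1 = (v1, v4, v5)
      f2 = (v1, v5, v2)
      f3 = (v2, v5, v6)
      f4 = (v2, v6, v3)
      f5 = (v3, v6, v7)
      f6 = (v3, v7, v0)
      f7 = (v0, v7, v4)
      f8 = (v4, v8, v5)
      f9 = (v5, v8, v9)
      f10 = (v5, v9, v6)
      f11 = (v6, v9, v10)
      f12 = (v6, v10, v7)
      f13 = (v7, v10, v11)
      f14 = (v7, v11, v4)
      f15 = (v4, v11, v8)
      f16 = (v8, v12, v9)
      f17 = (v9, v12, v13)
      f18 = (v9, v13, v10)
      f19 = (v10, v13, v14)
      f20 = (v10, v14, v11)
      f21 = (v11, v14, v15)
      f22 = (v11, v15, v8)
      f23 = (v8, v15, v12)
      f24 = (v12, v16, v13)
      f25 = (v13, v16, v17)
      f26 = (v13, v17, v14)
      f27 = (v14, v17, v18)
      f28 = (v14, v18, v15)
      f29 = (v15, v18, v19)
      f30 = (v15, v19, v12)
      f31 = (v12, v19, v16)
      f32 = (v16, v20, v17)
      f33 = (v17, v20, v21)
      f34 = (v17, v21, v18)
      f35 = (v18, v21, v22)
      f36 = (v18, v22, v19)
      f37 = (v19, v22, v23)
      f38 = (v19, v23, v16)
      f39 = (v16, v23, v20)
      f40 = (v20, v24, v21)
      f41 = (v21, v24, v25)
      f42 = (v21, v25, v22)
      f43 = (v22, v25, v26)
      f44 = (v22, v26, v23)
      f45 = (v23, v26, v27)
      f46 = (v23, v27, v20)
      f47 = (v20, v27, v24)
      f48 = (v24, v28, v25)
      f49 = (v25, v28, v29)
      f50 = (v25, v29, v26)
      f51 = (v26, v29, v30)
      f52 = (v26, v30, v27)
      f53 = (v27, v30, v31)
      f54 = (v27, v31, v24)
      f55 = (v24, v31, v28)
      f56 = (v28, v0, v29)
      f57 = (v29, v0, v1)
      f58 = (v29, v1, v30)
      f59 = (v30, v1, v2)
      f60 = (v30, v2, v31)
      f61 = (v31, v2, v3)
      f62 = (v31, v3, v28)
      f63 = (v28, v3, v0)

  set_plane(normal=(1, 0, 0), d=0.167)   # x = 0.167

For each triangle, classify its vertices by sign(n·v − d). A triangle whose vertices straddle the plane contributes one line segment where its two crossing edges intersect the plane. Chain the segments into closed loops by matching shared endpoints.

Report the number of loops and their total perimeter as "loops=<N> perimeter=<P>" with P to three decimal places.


Straddling triangles (16 of 64):
  (v4,v8,v5) [+-+] → (0.167, 2.25083, 0)–(0.167, 2.16659, 0.0842458)  len=0.1191
  (v5,v8,v9) [+--] → (0.167, 2.16659, 0.0842458)–(0.167, 1.64084, 0.61)  len=0.7435
  (v5,v9,v6) [+-+] → (0.167, 1.64084, 0.61)–(0.167, 1.50985, 0.479028)  len=0.1852
  (v6,v9,v10) [+--] → (0.167, 1.50985, 0.479028)–(0.167, 1.03082, 0)  len=0.6774
  (v6,v10,v7) [+-+] → (0.167, 1.03082, 0)–(0.167, 1.11508, -0.0842458)  len=0.1192
  (v7,v10,v11) [+--] → (0.167, 1.11508, -0.0842458)–(0.167, 1.64084, -0.61)  len=0.7435
  (v7,v11,v4) [+-+] → (0.167, 1.64084, -0.61)–(0.167, 1.70293, -0.547903)  len=0.0878
  (v4,v11,v8) [+--] → (0.167, 1.70293, -0.547903)–(0.167, 2.25083, 0)  len=0.7749
  (v24,v28,v25) [-+-] → (0.167, -2.25083, 0)–(0.167, -1.70293, 0.547903)  len=0.7749
  (v25,v28,v29) [-++] → (0.167, -1.70293, 0.547903)–(0.167, -1.64084, 0.61)  len=0.0878
  (v25,v29,v26) [-+-] → (0.167, -1.64084, 0.61)–(0.167, -1.11508, 0.0842458)  len=0.7435
  (v26,v29,v30) [-++] → (0.167, -1.11508, 0.0842458)–(0.167, -1.03082, 0)  len=0.1192
  (v26,v30,v27) [-+-] → (0.167, -1.03082, 0)–(0.167, -1.50985, -0.479028)  len=0.6774
  (v27,v30,v31) [-++] → (0.167, -1.50985, -0.479028)–(0.167, -1.64084, -0.61)  len=0.1852
  (v27,v31,v24) [-+-] → (0.167, -1.64084, -0.61)–(0.167, -2.16659, -0.0842458)  len=0.7435
  (v24,v31,v28) [-++] → (0.167, -2.16659, -0.0842458)–(0.167, -2.25083, 0)  len=0.1191

Chained into 2 loop(s):
  loop 1: 8 segments, perimeter = 3.4507
  loop 2: 8 segments, perimeter = 3.4507
Total perimeter = 6.901

loops=2 perimeter=6.901


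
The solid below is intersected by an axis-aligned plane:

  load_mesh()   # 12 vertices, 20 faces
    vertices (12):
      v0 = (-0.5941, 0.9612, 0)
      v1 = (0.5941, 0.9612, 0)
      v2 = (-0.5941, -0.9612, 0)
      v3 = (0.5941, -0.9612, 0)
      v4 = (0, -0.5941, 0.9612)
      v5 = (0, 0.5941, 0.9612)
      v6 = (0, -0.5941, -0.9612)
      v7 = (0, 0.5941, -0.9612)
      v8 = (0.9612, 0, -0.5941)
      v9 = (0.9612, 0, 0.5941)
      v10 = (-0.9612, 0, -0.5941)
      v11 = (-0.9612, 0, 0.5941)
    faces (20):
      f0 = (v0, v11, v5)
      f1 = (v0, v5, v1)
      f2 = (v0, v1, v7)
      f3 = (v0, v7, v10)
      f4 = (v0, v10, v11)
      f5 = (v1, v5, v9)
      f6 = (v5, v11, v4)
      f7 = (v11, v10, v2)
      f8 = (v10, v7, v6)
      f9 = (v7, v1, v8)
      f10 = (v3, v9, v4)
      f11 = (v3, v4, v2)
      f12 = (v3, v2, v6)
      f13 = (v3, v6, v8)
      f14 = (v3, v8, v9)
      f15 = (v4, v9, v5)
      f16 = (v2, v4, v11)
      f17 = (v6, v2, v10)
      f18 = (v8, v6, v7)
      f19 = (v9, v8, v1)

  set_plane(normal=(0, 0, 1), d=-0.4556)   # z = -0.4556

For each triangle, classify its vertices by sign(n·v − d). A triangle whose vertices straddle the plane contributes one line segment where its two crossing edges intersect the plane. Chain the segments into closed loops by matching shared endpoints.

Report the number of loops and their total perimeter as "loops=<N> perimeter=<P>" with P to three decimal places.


Straddling triangles (10 of 20):
  (v0,v1,v7) [++-] → (0.312502, 0.787198, -0.4556)–(-0.312502, 0.787198, -0.4556)  len=0.6250
  (v0,v7,v10) [+--] → (-0.312502, 0.787198, -0.4556)–(-0.87562, 0.22408, -0.4556)  len=0.7964
  (v0,v10,v11) [+-+] → (-0.87562, 0.22408, -0.4556)–(-0.9612, 0, -0.4556)  len=0.2399
  (v11,v10,v2) [+-+] → (-0.9612, 0, -0.4556)–(-0.87562, -0.22408, -0.4556)  len=0.2399
  (v7,v1,v8) [-+-] → (0.312502, 0.787198, -0.4556)–(0.87562, 0.22408, -0.4556)  len=0.7964
  (v3,v2,v6) [++-] → (-0.312502, -0.787198, -0.4556)–(0.312502, -0.787198, -0.4556)  len=0.6250
  (v3,v6,v8) [+--] → (0.312502, -0.787198, -0.4556)–(0.87562, -0.22408, -0.4556)  len=0.7964
  (v3,v8,v9) [+-+] → (0.87562, -0.22408, -0.4556)–(0.9612, 0, -0.4556)  len=0.2399
  (v6,v2,v10) [-+-] → (-0.312502, -0.787198, -0.4556)–(-0.87562, -0.22408, -0.4556)  len=0.7964
  (v9,v8,v1) [+-+] → (0.9612, 0, -0.4556)–(0.87562, 0.22408, -0.4556)  len=0.2399

Chained into 1 loop(s):
  loop 1: 10 segments, perimeter = 5.3949
Total perimeter = 5.395

loops=1 perimeter=5.395


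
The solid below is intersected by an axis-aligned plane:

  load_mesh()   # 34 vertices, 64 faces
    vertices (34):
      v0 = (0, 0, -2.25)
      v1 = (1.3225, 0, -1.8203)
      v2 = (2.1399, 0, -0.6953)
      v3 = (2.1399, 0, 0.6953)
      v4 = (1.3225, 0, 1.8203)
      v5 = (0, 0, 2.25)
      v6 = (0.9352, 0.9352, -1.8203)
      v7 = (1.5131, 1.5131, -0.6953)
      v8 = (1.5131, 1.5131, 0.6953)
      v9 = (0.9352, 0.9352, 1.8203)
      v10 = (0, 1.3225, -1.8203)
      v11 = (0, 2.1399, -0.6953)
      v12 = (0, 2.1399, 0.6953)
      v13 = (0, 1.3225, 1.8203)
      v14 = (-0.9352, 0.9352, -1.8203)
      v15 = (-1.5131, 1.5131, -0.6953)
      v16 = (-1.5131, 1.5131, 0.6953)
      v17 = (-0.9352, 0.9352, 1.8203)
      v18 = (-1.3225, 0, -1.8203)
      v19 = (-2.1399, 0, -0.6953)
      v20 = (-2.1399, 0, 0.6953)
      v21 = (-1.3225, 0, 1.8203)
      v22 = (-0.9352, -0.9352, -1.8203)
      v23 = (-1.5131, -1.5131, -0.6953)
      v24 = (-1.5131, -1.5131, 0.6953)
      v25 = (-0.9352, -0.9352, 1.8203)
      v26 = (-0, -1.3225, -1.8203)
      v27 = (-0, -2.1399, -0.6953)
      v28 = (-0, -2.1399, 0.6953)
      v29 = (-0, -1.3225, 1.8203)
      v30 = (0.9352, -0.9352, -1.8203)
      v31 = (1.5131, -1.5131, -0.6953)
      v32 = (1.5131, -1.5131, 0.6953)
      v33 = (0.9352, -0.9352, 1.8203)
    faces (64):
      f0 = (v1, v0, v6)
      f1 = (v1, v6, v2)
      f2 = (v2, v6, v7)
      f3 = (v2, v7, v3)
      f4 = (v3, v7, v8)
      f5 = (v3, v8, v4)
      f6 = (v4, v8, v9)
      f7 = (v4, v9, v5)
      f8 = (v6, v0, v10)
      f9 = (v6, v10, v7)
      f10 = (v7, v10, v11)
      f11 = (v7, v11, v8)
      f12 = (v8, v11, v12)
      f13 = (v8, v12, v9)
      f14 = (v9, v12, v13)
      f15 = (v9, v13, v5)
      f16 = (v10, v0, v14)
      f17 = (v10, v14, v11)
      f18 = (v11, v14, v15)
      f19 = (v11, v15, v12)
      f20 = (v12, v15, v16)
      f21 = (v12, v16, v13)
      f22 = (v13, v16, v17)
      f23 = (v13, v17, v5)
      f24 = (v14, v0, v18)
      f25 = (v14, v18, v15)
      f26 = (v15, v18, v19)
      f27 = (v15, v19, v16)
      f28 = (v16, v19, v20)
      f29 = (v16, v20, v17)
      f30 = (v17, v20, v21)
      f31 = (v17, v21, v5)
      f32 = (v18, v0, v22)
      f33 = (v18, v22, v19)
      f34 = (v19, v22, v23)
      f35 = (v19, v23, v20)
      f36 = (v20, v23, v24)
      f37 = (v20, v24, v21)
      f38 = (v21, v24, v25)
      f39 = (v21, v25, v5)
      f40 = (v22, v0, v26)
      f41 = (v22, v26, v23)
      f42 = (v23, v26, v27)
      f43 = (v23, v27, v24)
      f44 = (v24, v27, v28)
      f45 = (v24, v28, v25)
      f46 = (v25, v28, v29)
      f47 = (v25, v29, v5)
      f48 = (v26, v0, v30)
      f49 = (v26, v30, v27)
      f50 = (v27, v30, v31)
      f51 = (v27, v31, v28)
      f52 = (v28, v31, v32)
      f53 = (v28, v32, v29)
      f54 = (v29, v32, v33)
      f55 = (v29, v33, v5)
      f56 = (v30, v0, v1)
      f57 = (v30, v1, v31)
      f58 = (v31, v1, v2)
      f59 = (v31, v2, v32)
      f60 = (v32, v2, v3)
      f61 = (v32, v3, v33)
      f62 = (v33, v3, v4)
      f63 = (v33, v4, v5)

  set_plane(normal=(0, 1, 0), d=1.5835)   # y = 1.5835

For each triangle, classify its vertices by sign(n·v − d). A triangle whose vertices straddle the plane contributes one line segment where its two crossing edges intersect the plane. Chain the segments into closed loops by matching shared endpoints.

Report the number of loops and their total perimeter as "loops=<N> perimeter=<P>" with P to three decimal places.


loops=1 perimeter=8.966

Straddling triangles (10 of 64):
  (v7,v10,v11) [--+] → (0, 1.5835, -1.46108)–(1.34315, 1.5835, -0.6953)  len=1.5461
  (v7,v11,v8) [-+-] → (1.34315, 1.5835, -0.6953)–(1.34315, 1.5835, 0.539113)  len=1.2344
  (v8,v11,v12) [-++] → (1.34315, 1.5835, 0.539113)–(1.34315, 1.5835, 0.6953)  len=0.1562
  (v8,v12,v9) [-+-] → (1.34315, 1.5835, 0.6953)–(0.431929, 1.5835, 1.21489)  len=1.0490
  (v9,v12,v13) [-+-] → (0.431929, 1.5835, 1.21489)–(0, 1.5835, 1.46108)  len=0.4972
  (v10,v14,v11) [--+] → (-0.431929, 1.5835, -1.21489)–(0, 1.5835, -1.46108)  len=0.4972
  (v11,v14,v15) [+--] → (-0.431929, 1.5835, -1.21489)–(-1.34315, 1.5835, -0.6953)  len=1.0490
  (v11,v15,v12) [+-+] → (-1.34315, 1.5835, -0.6953)–(-1.34315, 1.5835, -0.539113)  len=0.1562
  (v12,v15,v16) [+--] → (-1.34315, 1.5835, -0.539113)–(-1.34315, 1.5835, 0.6953)  len=1.2344
  (v12,v16,v13) [+--] → (-1.34315, 1.5835, 0.6953)–(0, 1.5835, 1.46108)  len=1.5461

Chained into 1 loop(s):
  loop 1: 10 segments, perimeter = 8.9657
Total perimeter = 8.966


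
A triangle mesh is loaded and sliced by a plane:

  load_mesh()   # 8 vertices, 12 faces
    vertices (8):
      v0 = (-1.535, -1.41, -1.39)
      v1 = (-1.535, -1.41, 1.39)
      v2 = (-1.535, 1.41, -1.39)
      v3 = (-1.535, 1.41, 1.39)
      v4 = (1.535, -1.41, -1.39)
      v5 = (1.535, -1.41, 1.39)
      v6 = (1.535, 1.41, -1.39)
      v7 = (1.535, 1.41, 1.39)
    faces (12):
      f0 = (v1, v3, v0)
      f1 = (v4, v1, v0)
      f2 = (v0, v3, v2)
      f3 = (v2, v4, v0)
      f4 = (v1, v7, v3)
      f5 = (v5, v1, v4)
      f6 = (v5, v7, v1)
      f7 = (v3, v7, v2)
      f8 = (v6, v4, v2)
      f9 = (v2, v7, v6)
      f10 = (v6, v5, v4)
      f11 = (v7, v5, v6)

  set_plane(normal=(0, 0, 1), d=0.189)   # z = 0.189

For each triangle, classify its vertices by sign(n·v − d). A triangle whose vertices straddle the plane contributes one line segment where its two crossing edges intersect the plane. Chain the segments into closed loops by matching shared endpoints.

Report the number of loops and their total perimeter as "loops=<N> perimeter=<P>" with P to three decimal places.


Straddling triangles (8 of 12):
  (v1,v3,v0) [++-] → (-1.535, 0.191719, 0.189)–(-1.535, -1.41, 0.189)  len=1.6017
  (v4,v1,v0) [-+-] → (-0.208716, -1.41, 0.189)–(-1.535, -1.41, 0.189)  len=1.3263
  (v0,v3,v2) [-+-] → (-1.535, 0.191719, 0.189)–(-1.535, 1.41, 0.189)  len=1.2183
  (v5,v1,v4) [++-] → (-0.208716, -1.41, 0.189)–(1.535, -1.41, 0.189)  len=1.7437
  (v3,v7,v2) [++-] → (0.208716, 1.41, 0.189)–(-1.535, 1.41, 0.189)  len=1.7437
  (v2,v7,v6) [-+-] → (0.208716, 1.41, 0.189)–(1.535, 1.41, 0.189)  len=1.3263
  (v6,v5,v4) [-+-] → (1.535, -0.191719, 0.189)–(1.535, -1.41, 0.189)  len=1.2183
  (v7,v5,v6) [++-] → (1.535, -0.191719, 0.189)–(1.535, 1.41, 0.189)  len=1.6017

Chained into 1 loop(s):
  loop 1: 8 segments, perimeter = 11.7800
Total perimeter = 11.780

loops=1 perimeter=11.780


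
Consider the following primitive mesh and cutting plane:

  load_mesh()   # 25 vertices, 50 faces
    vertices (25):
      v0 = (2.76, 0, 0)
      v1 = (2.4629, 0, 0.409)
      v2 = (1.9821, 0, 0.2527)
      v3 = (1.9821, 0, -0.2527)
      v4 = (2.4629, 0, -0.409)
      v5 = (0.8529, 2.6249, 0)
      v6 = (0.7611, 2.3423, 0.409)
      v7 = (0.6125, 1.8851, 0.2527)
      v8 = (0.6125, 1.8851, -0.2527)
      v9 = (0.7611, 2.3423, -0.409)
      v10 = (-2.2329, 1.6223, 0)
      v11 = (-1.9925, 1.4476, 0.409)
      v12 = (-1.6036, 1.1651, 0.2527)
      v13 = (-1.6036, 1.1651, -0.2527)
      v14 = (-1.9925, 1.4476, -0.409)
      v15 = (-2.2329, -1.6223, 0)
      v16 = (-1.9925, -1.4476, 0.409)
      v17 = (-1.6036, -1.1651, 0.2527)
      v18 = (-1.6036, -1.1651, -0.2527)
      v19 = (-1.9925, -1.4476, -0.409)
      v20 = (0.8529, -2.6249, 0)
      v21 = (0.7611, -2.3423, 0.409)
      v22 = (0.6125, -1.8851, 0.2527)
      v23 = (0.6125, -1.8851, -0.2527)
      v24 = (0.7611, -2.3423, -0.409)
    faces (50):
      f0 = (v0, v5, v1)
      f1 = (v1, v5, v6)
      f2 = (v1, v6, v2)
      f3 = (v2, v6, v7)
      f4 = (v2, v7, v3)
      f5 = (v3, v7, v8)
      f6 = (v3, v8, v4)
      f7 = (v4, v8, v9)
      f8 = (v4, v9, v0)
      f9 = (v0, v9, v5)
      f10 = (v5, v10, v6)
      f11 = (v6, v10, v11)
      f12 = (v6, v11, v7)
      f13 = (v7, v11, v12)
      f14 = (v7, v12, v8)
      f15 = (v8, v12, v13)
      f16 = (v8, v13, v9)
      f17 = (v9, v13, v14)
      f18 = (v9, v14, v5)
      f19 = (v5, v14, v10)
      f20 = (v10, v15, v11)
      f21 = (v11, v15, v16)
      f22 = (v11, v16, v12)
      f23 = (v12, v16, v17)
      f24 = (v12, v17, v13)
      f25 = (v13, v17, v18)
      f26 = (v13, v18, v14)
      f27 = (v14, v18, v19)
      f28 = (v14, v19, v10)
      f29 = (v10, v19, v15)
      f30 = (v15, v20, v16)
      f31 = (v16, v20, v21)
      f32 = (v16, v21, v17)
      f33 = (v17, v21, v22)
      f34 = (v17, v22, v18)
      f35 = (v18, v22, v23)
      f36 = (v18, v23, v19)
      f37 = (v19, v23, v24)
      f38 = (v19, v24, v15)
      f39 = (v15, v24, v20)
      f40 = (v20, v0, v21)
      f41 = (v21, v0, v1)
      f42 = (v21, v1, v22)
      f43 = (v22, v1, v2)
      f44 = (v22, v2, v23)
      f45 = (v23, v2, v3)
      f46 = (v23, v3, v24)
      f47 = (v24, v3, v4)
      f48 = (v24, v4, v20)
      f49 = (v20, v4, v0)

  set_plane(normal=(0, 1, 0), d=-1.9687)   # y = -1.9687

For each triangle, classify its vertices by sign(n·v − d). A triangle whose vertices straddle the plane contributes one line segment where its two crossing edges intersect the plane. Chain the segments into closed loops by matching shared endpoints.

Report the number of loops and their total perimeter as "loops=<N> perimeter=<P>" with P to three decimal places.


Straddling triangles (14 of 50):
  (v15,v20,v16) [+-+] → (-1.16675, -1.9687, 0)–(-0.733061, -1.9687, 0.227967)  len=0.4900
  (v16,v20,v21) [+--] → (-0.733061, -1.9687, 0.227967)–(-0.388721, -1.9687, 0.409)  len=0.3890
  (v16,v21,v17) [+-+] → (-0.388721, -1.9687, 0.409)–(0.0106312, -1.9687, 0.359396)  len=0.4024
  (v17,v21,v22) [+-+] → (0.0106312, -1.9687, 0.359396)–(0.639672, -1.9687, 0.28128)  len=0.6339
  (v19,v23,v24) [++-] → (0.639672, -1.9687, -0.28128)–(-0.388721, -1.9687, -0.409)  len=1.0363
  (v19,v24,v15) [+-+] → (-0.388721, -1.9687, -0.409)–(-0.792453, -1.9687, -0.196774)  len=0.4561
  (v15,v24,v20) [+--] → (-0.792453, -1.9687, -0.196774)–(-1.16675, -1.9687, 0)  len=0.4229
  (v20,v0,v21) [-+-] → (1.32966, -1.9687, 0)–(1.07993, -1.9687, 0.343764)  len=0.4249
  (v21,v0,v1) [-++] → (1.07993, -1.9687, 0.343764)–(1.03254, -1.9687, 0.409)  len=0.0806
  (v21,v1,v22) [-++] → (1.03254, -1.9687, 0.409)–(0.639672, -1.9687, 0.28128)  len=0.4131
  (v23,v3,v24) [++-] → (0.955851, -1.9687, -0.38407)–(0.639672, -1.9687, -0.28128)  len=0.3325
  (v24,v3,v4) [-++] → (0.955851, -1.9687, -0.38407)–(1.03254, -1.9687, -0.409)  len=0.0806
  (v24,v4,v20) [-+-] → (1.03254, -1.9687, -0.409)–(1.25538, -1.9687, -0.102246)  len=0.3792
  (v20,v4,v0) [-++] → (1.25538, -1.9687, -0.102246)–(1.32966, -1.9687, 0)  len=0.1264

Chained into 1 loop(s):
  loop 1: 14 segments, perimeter = 5.6678
Total perimeter = 5.668

loops=1 perimeter=5.668


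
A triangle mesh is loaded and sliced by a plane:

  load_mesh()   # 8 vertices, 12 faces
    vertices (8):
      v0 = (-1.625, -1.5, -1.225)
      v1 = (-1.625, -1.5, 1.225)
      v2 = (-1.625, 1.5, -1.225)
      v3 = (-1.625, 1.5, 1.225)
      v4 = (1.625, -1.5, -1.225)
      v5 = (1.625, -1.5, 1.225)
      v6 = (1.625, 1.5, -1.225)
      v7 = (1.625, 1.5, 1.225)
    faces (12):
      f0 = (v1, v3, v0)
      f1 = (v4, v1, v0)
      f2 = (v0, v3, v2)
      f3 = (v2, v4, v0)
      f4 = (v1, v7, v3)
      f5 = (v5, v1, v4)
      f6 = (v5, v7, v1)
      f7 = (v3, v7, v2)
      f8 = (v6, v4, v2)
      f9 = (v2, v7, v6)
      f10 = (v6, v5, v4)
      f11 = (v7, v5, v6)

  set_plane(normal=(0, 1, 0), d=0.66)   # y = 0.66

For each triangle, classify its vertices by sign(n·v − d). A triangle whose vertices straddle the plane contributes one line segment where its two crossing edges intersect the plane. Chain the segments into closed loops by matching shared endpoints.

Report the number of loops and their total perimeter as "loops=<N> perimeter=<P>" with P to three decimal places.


Straddling triangles (8 of 12):
  (v1,v3,v0) [-+-] → (-1.625, 0.66, 1.225)–(-1.625, 0.66, 0.539)  len=0.6860
  (v0,v3,v2) [-++] → (-1.625, 0.66, 0.539)–(-1.625, 0.66, -1.225)  len=1.7640
  (v2,v4,v0) [+--] → (-0.715, 0.66, -1.225)–(-1.625, 0.66, -1.225)  len=0.9100
  (v1,v7,v3) [-++] → (0.715, 0.66, 1.225)–(-1.625, 0.66, 1.225)  len=2.3400
  (v5,v7,v1) [-+-] → (1.625, 0.66, 1.225)–(0.715, 0.66, 1.225)  len=0.9100
  (v6,v4,v2) [+-+] → (1.625, 0.66, -1.225)–(-0.715, 0.66, -1.225)  len=2.3400
  (v6,v5,v4) [+--] → (1.625, 0.66, -0.539)–(1.625, 0.66, -1.225)  len=0.6860
  (v7,v5,v6) [+-+] → (1.625, 0.66, 1.225)–(1.625, 0.66, -0.539)  len=1.7640

Chained into 1 loop(s):
  loop 1: 8 segments, perimeter = 11.4000
Total perimeter = 11.400

loops=1 perimeter=11.400


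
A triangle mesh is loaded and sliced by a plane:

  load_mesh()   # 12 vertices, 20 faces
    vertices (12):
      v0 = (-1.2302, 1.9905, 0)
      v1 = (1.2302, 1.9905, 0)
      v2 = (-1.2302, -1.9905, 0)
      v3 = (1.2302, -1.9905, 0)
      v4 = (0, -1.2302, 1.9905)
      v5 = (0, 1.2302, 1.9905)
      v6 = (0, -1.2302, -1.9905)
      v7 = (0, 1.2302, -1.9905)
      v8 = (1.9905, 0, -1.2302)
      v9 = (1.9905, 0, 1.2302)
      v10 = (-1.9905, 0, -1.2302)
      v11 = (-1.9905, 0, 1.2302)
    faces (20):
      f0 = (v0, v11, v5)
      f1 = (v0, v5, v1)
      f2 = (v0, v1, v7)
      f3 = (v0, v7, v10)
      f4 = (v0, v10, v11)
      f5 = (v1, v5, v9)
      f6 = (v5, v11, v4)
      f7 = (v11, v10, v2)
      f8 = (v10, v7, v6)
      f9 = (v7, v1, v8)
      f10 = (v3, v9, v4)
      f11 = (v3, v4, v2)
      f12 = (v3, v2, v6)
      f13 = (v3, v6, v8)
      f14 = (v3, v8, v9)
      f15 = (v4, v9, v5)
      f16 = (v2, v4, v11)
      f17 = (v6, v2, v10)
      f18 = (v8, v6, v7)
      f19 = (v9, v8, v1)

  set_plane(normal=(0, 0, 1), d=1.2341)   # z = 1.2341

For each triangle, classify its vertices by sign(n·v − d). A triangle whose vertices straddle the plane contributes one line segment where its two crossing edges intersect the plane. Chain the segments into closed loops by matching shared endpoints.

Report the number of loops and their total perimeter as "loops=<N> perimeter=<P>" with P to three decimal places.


loops=1 perimeter=10.453

Straddling triangles (8 of 20):
  (v0,v11,v5) [--+] → (-1.98029, 0.00631038, 1.2341)–(-0.467482, 1.51912, 1.2341)  len=2.1394
  (v0,v5,v1) [-+-] → (-0.467482, 1.51912, 1.2341)–(0.467482, 1.51912, 1.2341)  len=0.9350
  (v1,v5,v9) [-+-] → (0.467482, 1.51912, 1.2341)–(1.98029, 0.00631038, 1.2341)  len=2.1394
  (v5,v11,v4) [+-+] → (-1.98029, 0.00631038, 1.2341)–(-1.98029, -0.00631038, 1.2341)  len=0.0126
  (v3,v9,v4) [--+] → (1.98029, -0.00631038, 1.2341)–(0.467482, -1.51912, 1.2341)  len=2.1394
  (v3,v4,v2) [-+-] → (0.467482, -1.51912, 1.2341)–(-0.467482, -1.51912, 1.2341)  len=0.9350
  (v4,v9,v5) [+-+] → (1.98029, -0.00631038, 1.2341)–(1.98029, 0.00631038, 1.2341)  len=0.0126
  (v2,v4,v11) [-+-] → (-0.467482, -1.51912, 1.2341)–(-1.98029, -0.00631038, 1.2341)  len=2.1394

Chained into 1 loop(s):
  loop 1: 8 segments, perimeter = 10.4529
Total perimeter = 10.453


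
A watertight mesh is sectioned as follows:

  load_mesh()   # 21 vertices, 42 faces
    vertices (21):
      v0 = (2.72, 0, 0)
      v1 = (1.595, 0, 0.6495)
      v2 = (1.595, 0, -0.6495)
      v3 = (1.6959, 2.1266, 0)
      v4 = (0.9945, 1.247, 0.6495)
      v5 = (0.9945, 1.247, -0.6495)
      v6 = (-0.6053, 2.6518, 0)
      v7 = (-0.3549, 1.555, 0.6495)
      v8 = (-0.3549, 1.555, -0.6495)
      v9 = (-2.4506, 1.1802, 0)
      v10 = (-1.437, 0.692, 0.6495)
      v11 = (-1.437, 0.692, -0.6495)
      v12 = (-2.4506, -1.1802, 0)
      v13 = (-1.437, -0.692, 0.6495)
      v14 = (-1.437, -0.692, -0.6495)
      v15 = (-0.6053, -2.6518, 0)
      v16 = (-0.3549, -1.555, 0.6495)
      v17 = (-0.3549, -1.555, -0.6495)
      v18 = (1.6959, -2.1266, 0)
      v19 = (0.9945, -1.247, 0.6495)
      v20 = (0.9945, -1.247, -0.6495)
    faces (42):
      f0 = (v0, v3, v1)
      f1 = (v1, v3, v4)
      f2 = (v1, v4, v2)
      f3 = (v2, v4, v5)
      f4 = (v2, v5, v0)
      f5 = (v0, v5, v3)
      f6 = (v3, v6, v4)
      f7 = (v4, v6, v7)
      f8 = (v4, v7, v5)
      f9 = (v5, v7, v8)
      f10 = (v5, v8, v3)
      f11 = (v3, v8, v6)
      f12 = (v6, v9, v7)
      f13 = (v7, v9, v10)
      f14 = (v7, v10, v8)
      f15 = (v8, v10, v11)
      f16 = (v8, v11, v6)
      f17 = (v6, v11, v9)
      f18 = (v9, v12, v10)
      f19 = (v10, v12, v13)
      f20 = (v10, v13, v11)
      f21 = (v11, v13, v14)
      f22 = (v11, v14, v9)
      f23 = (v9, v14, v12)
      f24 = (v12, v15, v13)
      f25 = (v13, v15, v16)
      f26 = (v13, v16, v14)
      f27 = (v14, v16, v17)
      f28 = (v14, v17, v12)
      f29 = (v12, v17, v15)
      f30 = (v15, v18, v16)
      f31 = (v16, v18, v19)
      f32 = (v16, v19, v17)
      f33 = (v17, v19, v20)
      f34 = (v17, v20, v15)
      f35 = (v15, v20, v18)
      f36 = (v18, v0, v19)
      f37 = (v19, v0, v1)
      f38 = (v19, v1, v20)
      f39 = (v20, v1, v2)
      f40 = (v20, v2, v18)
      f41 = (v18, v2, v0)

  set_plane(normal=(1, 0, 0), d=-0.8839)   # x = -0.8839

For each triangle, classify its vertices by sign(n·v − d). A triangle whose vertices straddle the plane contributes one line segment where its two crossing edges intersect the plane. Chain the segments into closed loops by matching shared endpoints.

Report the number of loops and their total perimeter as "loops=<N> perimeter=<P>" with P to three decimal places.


Straddling triangles (12 of 42):
  (v6,v9,v7) [+-+] → (-0.8839, 2.42962, 0)–(-0.8839, 1.46039, 0.485552)  len=1.0840
  (v7,v9,v10) [+--] → (-0.8839, 1.46039, 0.485552)–(-0.8839, 1.13311, 0.6495)  len=0.3660
  (v7,v10,v8) [+-+] → (-0.8839, 1.13311, 0.6495)–(-0.8839, 1.13311, -0.0144653)  len=0.6640
  (v8,v10,v11) [+--] → (-0.8839, 1.13311, -0.0144653)–(-0.8839, 1.13311, -0.6495)  len=0.6350
  (v8,v11,v6) [+-+] → (-0.8839, 1.13311, -0.6495)–(-0.8839, 1.99531, -0.217567)  len=0.9643
  (v6,v11,v9) [+--] → (-0.8839, 1.99531, -0.217567)–(-0.8839, 2.42962, 0)  len=0.4858
  (v12,v15,v13) [-+-] → (-0.8839, -2.42962, 0)–(-0.8839, -1.99531, 0.217567)  len=0.4858
  (v13,v15,v16) [-++] → (-0.8839, -1.99531, 0.217567)–(-0.8839, -1.13311, 0.6495)  len=0.9643
  (v13,v16,v14) [-+-] → (-0.8839, -1.13311, 0.6495)–(-0.8839, -1.13311, 0.0144653)  len=0.6350
  (v14,v16,v17) [-++] → (-0.8839, -1.13311, 0.0144653)–(-0.8839, -1.13311, -0.6495)  len=0.6640
  (v14,v17,v12) [-+-] → (-0.8839, -1.13311, -0.6495)–(-0.8839, -1.46039, -0.485552)  len=0.3660
  (v12,v17,v15) [-++] → (-0.8839, -1.46039, -0.485552)–(-0.8839, -2.42962, 0)  len=1.0840

Chained into 2 loop(s):
  loop 1: 6 segments, perimeter = 4.1992
  loop 2: 6 segments, perimeter = 4.1992
Total perimeter = 8.398

loops=2 perimeter=8.398


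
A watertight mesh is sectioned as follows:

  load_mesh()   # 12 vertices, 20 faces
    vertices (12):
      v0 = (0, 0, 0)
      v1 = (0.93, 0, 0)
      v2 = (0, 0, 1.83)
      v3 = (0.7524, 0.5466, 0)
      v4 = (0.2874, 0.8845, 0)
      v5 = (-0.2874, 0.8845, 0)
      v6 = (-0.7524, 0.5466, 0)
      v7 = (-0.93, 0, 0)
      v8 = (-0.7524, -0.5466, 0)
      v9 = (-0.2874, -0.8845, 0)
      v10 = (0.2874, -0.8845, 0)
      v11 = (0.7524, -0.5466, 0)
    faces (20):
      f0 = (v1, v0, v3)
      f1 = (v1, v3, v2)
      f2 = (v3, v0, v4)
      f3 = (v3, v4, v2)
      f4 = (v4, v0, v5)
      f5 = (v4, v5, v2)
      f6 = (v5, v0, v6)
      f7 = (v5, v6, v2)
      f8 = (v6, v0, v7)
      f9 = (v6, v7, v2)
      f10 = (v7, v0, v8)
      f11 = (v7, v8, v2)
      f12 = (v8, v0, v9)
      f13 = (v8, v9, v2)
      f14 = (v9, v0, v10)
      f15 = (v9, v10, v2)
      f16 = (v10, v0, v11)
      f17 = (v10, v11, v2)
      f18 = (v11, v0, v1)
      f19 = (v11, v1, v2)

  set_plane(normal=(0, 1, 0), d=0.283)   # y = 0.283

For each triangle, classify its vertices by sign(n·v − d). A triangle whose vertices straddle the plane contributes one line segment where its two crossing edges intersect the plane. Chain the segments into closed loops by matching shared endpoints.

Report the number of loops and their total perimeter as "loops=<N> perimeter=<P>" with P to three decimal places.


Straddling triangles (10 of 20):
  (v1,v0,v3) [--+] → (0.389552, 0.283, 0)–(0.838048, 0.283, 0)  len=0.4485
  (v1,v3,v2) [-+-] → (0.838048, 0.283, 0)–(0.389552, 0.283, 0.882525)  len=0.9899
  (v3,v0,v4) [+-+] → (0.389552, 0.283, 0)–(0.091955, 0.283, 0)  len=0.2976
  (v3,v4,v2) [++-] → (0.091955, 0.283, 1.24448)–(0.389552, 0.283, 0.882525)  len=0.4686
  (v4,v0,v5) [+-+] → (0.091955, 0.283, 0)–(-0.091955, 0.283, 0)  len=0.1839
  (v4,v5,v2) [++-] → (-0.091955, 0.283, 1.24448)–(0.091955, 0.283, 1.24448)  len=0.1839
  (v5,v0,v6) [+-+] → (-0.091955, 0.283, 0)–(-0.389552, 0.283, 0)  len=0.2976
  (v5,v6,v2) [++-] → (-0.389552, 0.283, 0.882525)–(-0.091955, 0.283, 1.24448)  len=0.4686
  (v6,v0,v7) [+--] → (-0.389552, 0.283, 0)–(-0.838048, 0.283, 0)  len=0.4485
  (v6,v7,v2) [+--] → (-0.838048, 0.283, 0)–(-0.389552, 0.283, 0.882525)  len=0.9899

Chained into 1 loop(s):
  loop 1: 10 segments, perimeter = 4.7771
Total perimeter = 4.777

loops=1 perimeter=4.777


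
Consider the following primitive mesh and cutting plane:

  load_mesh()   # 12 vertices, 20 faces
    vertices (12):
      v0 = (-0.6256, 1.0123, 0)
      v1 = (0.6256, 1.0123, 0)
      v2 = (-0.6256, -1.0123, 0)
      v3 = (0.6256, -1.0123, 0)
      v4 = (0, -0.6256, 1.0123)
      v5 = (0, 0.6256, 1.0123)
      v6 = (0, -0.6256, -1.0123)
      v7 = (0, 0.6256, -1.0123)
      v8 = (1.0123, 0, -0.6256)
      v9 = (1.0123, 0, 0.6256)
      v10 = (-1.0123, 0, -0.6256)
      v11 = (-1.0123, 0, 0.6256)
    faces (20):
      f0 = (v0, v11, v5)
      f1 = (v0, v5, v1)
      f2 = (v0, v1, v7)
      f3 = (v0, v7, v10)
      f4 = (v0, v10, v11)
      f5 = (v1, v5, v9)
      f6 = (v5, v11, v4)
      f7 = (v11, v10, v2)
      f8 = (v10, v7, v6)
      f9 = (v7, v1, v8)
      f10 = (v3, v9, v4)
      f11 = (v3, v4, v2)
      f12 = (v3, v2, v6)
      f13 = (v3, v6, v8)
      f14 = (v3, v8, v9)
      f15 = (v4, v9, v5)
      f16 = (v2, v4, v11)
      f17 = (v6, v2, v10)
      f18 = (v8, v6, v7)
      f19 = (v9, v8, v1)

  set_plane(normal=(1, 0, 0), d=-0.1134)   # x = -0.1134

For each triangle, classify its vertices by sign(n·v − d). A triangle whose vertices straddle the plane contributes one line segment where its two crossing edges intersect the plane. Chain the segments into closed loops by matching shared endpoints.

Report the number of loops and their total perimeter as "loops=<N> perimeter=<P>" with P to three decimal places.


Straddling triangles (10 of 20):
  (v0,v11,v5) [--+] → (-0.1134, 0.555519, 0.968981)–(-0.1134, 0.695696, 0.828804)  len=0.1982
  (v0,v5,v1) [-++] → (-0.1134, 0.695696, 0.828804)–(-0.1134, 1.0123, 0)  len=0.8872
  (v0,v1,v7) [-++] → (-0.1134, 1.0123, 0)–(-0.1134, 0.695696, -0.828804)  len=0.8872
  (v0,v7,v10) [-+-] → (-0.1134, 0.695696, -0.828804)–(-0.1134, 0.555519, -0.968981)  len=0.1982
  (v5,v11,v4) [+-+] → (-0.1134, 0.555519, 0.968981)–(-0.1134, -0.555519, 0.968981)  len=1.1110
  (v10,v7,v6) [-++] → (-0.1134, 0.555519, -0.968981)–(-0.1134, -0.555519, -0.968981)  len=1.1110
  (v3,v4,v2) [++-] → (-0.1134, -0.695696, 0.828804)–(-0.1134, -1.0123, 0)  len=0.8872
  (v3,v2,v6) [+-+] → (-0.1134, -1.0123, 0)–(-0.1134, -0.695696, -0.828804)  len=0.8872
  (v2,v4,v11) [-+-] → (-0.1134, -0.695696, 0.828804)–(-0.1134, -0.555519, 0.968981)  len=0.1982
  (v6,v2,v10) [+--] → (-0.1134, -0.695696, -0.828804)–(-0.1134, -0.555519, -0.968981)  len=0.1982

Chained into 1 loop(s):
  loop 1: 10 segments, perimeter = 6.5639
Total perimeter = 6.564

loops=1 perimeter=6.564


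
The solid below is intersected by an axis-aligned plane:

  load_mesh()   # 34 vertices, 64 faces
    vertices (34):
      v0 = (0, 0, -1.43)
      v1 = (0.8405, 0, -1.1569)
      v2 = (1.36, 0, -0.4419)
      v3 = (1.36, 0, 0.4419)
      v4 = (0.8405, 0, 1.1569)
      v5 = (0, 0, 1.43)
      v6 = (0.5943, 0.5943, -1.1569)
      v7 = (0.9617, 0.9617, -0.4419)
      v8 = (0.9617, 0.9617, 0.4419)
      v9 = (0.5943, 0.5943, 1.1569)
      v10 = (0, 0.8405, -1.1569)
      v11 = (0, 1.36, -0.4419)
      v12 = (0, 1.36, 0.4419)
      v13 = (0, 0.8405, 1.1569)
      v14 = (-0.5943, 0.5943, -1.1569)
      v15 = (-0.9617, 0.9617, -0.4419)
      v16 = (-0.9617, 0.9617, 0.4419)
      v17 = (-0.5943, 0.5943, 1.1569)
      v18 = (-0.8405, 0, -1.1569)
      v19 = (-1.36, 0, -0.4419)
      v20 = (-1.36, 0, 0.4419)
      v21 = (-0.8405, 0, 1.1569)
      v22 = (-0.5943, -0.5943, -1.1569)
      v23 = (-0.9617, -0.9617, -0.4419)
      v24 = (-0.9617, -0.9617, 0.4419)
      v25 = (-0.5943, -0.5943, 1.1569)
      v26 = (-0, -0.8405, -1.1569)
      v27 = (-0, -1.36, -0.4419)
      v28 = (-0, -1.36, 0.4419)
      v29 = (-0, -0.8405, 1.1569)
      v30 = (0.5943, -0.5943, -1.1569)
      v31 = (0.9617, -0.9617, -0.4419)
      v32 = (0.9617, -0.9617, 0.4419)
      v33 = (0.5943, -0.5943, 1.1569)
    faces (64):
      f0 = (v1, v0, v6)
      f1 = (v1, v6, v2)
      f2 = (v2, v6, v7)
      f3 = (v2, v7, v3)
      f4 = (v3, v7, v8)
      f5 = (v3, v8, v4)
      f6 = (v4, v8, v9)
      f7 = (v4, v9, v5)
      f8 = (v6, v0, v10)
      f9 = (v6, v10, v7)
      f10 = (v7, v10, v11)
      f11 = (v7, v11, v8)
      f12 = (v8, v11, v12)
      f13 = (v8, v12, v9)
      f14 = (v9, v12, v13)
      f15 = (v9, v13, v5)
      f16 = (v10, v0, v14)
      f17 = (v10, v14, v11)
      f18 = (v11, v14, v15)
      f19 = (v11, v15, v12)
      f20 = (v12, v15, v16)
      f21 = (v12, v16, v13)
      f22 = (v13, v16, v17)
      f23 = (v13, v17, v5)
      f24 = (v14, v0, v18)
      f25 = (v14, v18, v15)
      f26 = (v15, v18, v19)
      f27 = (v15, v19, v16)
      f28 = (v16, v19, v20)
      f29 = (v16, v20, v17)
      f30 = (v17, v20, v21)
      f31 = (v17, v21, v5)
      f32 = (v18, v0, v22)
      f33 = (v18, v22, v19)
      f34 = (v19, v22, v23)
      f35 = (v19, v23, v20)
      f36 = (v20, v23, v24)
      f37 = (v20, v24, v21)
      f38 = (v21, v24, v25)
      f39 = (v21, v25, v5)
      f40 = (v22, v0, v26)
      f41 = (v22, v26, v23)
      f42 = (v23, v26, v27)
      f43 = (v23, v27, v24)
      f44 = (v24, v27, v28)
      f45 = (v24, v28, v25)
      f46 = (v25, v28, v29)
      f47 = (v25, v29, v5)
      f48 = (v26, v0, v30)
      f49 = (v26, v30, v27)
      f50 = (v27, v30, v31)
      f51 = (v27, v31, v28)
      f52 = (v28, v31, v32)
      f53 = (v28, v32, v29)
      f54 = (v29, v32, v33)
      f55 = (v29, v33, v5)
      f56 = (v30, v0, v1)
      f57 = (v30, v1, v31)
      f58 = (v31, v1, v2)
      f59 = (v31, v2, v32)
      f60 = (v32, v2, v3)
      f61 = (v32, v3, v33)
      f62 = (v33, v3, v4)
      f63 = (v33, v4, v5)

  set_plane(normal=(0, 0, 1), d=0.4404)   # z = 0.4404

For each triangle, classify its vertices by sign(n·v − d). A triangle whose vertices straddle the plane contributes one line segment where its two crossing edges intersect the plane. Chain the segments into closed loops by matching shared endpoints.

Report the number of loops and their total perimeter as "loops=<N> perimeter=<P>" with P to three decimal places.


loops=1 perimeter=8.327

Straddling triangles (16 of 64):
  (v2,v7,v3) [--+] → (1.35932, 0.00163221, 0.4404)–(1.36, 0, 0.4404)  len=0.0018
  (v3,v7,v8) [+-+] → (1.35932, 0.00163221, 0.4404)–(0.9617, 0.9617, 0.4404)  len=1.0392
  (v7,v11,v8) [--+] → (0.960068, 0.962376, 0.4404)–(0.9617, 0.9617, 0.4404)  len=0.0018
  (v8,v11,v12) [+-+] → (0.960068, 0.962376, 0.4404)–(0, 1.36, 0.4404)  len=1.0392
  (v11,v15,v12) [--+] → (-0.00163221, 1.35932, 0.4404)–(0, 1.36, 0.4404)  len=0.0018
  (v12,v15,v16) [+-+] → (-0.00163221, 1.35932, 0.4404)–(-0.9617, 0.9617, 0.4404)  len=1.0392
  (v15,v19,v16) [--+] → (-0.962376, 0.960068, 0.4404)–(-0.9617, 0.9617, 0.4404)  len=0.0018
  (v16,v19,v20) [+-+] → (-0.962376, 0.960068, 0.4404)–(-1.36, 0, 0.4404)  len=1.0392
  (v19,v23,v20) [--+] → (-1.35932, -0.00163221, 0.4404)–(-1.36, 0, 0.4404)  len=0.0018
  (v20,v23,v24) [+-+] → (-1.35932, -0.00163221, 0.4404)–(-0.9617, -0.9617, 0.4404)  len=1.0392
  (v23,v27,v24) [--+] → (-0.960068, -0.962376, 0.4404)–(-0.9617, -0.9617, 0.4404)  len=0.0018
  (v24,v27,v28) [+-+] → (-0.960068, -0.962376, 0.4404)–(0, -1.36, 0.4404)  len=1.0392
  (v27,v31,v28) [--+] → (0.00163221, -1.35932, 0.4404)–(0, -1.36, 0.4404)  len=0.0018
  (v28,v31,v32) [+-+] → (0.00163221, -1.35932, 0.4404)–(0.9617, -0.9617, 0.4404)  len=1.0392
  (v31,v2,v32) [--+] → (0.962376, -0.960068, 0.4404)–(0.9617, -0.9617, 0.4404)  len=0.0018
  (v32,v2,v3) [+-+] → (0.962376, -0.960068, 0.4404)–(1.36, 0, 0.4404)  len=1.0392

Chained into 1 loop(s):
  loop 1: 16 segments, perimeter = 8.3273
Total perimeter = 8.327
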